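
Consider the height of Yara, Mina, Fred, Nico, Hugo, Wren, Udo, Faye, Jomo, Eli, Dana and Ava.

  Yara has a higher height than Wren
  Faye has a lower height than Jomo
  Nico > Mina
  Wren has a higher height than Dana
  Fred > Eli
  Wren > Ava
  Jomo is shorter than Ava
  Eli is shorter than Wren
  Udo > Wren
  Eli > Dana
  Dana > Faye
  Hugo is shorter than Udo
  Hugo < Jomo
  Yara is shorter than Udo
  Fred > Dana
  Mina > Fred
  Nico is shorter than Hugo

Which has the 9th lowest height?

Ava

The consecutive relations fix a unique order: Faye < Dana < Eli < Fred < Mina < Nico < Hugo < Jomo < Ava < Wren < Yara < Udo.
The 9th smallest is Ava.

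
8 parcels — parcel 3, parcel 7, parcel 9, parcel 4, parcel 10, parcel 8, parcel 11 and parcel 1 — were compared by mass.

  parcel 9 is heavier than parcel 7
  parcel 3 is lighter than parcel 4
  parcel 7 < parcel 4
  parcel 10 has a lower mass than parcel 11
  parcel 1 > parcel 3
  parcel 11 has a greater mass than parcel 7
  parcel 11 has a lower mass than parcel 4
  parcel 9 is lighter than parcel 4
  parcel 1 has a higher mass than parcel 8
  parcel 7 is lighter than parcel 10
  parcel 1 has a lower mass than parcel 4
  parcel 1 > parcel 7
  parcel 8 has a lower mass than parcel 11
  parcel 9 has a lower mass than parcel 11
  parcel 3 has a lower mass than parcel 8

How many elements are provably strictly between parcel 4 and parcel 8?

2

Chaining upward from parcel 8 reaches: parcel 1, parcel 11.
Chaining downward from parcel 4 reaches: parcel 3, parcel 7, parcel 10, parcel 1, parcel 9, parcel 11.
Strictly between parcel 8 and parcel 4 are those in both lists: parcel 1, parcel 11 — 2 elements.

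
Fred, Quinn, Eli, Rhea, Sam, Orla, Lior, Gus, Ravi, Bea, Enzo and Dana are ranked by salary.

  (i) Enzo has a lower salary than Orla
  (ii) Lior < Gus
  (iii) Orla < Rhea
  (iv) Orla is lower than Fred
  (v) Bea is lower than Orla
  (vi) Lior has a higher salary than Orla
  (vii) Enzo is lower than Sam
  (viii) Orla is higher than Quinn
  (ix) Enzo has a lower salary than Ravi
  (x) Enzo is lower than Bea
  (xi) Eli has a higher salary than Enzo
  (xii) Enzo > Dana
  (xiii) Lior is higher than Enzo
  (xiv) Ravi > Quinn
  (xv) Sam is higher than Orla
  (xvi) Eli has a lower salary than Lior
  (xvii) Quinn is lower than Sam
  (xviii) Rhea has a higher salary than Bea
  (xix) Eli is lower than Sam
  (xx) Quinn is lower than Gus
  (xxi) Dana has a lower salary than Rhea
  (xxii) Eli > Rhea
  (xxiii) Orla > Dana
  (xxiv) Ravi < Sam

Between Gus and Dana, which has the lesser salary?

Chaining the given relations: Dana < Enzo < Bea < Orla < Rhea < Eli < Lior < Gus.
So Dana < Gus; Dana is the lower of the two.

Dana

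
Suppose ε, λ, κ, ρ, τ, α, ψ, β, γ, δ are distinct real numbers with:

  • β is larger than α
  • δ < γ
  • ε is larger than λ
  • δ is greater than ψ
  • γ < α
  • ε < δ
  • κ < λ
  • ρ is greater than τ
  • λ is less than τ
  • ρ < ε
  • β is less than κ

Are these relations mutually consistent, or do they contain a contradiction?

inconsistent

Chaining the given relations yields δ < γ < α < β < κ < λ < τ < ρ < ε, so δ < ε. But one relation states ε < δ. These cannot both hold.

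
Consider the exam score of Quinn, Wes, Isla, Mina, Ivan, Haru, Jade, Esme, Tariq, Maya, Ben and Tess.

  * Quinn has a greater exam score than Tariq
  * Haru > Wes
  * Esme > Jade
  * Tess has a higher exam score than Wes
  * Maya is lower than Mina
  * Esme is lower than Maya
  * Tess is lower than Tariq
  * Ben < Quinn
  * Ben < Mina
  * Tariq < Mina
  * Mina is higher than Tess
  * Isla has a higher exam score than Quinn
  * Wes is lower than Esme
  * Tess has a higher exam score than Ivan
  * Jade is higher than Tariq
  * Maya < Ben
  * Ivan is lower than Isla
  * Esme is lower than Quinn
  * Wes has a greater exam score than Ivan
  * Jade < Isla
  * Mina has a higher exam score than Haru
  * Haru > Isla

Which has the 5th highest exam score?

Ben

The consecutive relations fix a unique order: Ivan < Wes < Tess < Tariq < Jade < Esme < Maya < Ben < Quinn < Isla < Haru < Mina.
The 5th largest is Ben.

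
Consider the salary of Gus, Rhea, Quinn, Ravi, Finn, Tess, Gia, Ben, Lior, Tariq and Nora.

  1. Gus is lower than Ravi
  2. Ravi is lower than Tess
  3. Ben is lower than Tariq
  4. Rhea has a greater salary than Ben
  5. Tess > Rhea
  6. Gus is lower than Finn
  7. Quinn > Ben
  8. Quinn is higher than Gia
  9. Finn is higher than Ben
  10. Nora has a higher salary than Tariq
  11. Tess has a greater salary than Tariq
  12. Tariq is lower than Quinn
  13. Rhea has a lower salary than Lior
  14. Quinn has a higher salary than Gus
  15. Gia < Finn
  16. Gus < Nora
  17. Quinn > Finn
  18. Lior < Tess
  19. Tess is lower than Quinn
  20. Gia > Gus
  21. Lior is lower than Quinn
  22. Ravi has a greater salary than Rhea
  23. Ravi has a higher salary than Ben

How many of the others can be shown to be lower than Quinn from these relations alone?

Directly below Quinn: Ben, Gus, Tariq, Lior, Gia, Tess, Finn.
One step further: Rhea, Ravi (9 so far).
Nothing else is reachable below Quinn; 9 in all.

9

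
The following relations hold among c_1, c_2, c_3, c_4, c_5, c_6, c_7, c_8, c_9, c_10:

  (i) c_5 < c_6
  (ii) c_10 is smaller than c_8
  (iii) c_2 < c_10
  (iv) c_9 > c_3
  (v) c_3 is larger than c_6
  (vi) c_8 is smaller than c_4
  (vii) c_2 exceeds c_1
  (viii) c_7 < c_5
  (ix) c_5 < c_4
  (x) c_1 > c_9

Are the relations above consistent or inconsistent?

consistent

Every relation is compatible with c_7 < c_5 < c_6 < c_3 < c_9 < c_1 < c_2 < c_10 < c_8 < c_4; the set is consistent.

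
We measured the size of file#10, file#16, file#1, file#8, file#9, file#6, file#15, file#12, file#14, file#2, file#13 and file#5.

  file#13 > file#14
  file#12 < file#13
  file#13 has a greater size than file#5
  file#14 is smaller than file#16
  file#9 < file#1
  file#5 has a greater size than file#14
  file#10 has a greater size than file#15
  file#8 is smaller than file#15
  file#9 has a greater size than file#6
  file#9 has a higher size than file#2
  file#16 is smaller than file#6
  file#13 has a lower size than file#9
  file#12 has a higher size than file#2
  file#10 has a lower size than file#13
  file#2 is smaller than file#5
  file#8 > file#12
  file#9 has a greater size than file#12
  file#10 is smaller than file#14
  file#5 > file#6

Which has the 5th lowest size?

Chaining the given pairs: file#2 < file#12 < file#8 < file#15 < file#10 < file#14 < file#16 < file#6 < file#5 < file#13 < file#9 < file#1.
Counting 5 from the smallest end gives file#10.

file#10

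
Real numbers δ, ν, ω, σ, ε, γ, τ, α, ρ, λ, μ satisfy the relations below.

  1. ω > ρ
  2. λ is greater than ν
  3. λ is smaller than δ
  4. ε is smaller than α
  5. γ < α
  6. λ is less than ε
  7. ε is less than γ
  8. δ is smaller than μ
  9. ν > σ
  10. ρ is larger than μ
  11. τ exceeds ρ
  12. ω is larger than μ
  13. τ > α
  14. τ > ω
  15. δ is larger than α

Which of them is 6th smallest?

Piecing the relations together gives one ordering: σ < ν < λ < ε < γ < α < δ < μ < ρ < ω < τ.
The 6th smallest is α.

α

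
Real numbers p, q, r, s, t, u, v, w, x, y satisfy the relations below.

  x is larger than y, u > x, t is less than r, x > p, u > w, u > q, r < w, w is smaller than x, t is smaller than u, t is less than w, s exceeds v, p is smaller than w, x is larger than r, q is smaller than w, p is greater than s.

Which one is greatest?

Chaining downward from u: directly below it, q, t, w, x; then y, p, r; then s; then v.
That covers every other element, and nothing is given above u, so u is the greatest.

u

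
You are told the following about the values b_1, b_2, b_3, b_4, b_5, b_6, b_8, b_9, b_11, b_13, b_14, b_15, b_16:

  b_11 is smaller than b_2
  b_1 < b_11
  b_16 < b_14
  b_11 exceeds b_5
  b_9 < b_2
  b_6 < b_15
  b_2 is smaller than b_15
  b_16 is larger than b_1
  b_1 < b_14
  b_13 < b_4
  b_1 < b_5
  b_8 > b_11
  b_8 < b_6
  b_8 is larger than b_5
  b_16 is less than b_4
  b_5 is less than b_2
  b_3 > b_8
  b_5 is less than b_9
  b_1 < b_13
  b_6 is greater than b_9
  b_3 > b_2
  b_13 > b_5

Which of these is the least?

b_5 is not least since b_1 < b_5; b_16 is not least since b_1 < b_16; b_14 is not least since b_1 < b_14; b_9 is not least since b_5 < b_9; b_11 is not least since b_1 < b_11; b_13 is not least since b_5 < b_13; b_4 is not least since b_16 < b_4; b_8 is not least since b_5 < b_8; b_2 is not least since b_9 < b_2; b_6 is not least since b_9 < b_6; b_3 is not least since b_2 < b_3; b_15 is not least since b_6 < b_15.
Only b_1 has nothing below it, so b_1 is the least.

b_1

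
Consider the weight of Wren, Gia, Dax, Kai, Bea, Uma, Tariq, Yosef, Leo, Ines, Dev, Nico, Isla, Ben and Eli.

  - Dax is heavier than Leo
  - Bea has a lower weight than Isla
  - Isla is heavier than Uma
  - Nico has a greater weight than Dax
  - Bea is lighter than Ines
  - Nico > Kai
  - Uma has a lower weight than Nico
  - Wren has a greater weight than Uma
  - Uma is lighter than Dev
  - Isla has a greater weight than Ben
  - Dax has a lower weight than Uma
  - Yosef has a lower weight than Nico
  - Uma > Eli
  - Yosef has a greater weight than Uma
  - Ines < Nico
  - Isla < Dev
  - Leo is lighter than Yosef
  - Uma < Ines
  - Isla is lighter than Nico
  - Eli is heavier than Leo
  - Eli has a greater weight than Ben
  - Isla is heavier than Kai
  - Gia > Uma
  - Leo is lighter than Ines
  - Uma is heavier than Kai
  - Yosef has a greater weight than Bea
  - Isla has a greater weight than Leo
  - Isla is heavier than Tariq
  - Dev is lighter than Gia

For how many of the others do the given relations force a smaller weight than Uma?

From Uma the given relations immediately reach Eli, Kai, Dax.
From those, Ben, Leo — 5 in total.
Nothing else is reachable below Uma; 5 in all.

5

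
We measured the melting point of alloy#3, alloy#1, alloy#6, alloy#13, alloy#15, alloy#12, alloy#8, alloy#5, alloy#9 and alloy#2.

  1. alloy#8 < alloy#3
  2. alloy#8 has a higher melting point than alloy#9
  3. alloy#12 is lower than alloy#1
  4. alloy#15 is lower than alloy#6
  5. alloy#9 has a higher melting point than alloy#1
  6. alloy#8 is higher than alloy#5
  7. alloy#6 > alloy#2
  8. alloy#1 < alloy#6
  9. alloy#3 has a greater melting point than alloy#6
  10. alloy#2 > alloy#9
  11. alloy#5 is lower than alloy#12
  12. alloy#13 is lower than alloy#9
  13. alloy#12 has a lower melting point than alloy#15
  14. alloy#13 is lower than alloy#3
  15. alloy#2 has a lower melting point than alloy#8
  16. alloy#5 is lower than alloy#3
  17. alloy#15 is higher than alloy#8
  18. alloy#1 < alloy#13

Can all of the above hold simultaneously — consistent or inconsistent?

consistent

Every relation is compatible with alloy#5 < alloy#12 < alloy#1 < alloy#13 < alloy#9 < alloy#2 < alloy#8 < alloy#15 < alloy#6 < alloy#3; the set is consistent.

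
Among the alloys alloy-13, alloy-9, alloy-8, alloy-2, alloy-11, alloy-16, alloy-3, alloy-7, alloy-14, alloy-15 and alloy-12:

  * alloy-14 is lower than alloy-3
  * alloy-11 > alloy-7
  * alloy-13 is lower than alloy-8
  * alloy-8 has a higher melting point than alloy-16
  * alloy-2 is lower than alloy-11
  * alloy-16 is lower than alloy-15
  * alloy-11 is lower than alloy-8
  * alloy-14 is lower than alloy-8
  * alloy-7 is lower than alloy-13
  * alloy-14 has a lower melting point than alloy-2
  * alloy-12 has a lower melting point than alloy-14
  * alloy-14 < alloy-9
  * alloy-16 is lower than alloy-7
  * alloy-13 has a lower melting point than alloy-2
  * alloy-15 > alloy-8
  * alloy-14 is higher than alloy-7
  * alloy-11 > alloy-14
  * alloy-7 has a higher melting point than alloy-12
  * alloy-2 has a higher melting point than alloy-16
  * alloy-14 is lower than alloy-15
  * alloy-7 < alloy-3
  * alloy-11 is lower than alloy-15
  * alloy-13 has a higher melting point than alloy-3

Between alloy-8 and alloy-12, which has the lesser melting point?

alloy-12 < alloy-7 and alloy-7 < alloy-14 give alloy-12 < alloy-14.
With alloy-14 < alloy-3: alloy-12 < alloy-7 < alloy-14 < alloy-3.
Then alloy-3 < alloy-13 extends the chain to alloy-13.
Then alloy-13 < alloy-2 extends the chain to alloy-2.
Then alloy-2 < alloy-11 extends the chain to alloy-11.
Then alloy-11 < alloy-8 extends the chain to alloy-8.
So alloy-12 < alloy-8; alloy-12 is the lower of the two.

alloy-12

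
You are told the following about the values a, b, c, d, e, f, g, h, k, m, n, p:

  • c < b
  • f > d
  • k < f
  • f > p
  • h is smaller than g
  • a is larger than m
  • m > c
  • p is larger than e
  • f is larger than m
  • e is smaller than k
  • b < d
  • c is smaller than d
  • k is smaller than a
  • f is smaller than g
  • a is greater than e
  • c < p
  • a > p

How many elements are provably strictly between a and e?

The relations place e below a. An element lies strictly between them when it is forced above e and also forced below a.
Above e: {p, k, f, g}. Below a: {c, m, p, k}.
Intersection: {p, k} — 2.

2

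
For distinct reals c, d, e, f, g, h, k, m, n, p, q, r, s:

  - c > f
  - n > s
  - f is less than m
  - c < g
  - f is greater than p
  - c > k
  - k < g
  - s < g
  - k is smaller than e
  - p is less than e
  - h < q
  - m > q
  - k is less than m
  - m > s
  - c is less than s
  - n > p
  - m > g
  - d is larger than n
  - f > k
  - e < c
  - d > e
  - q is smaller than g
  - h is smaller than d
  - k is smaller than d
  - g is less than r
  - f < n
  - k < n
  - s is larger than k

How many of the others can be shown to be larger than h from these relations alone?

Directly above h: q, d.
One step further: g, m (4 so far).
One step further: r (5 so far).
Nothing else is reachable above h; 5 in all.

5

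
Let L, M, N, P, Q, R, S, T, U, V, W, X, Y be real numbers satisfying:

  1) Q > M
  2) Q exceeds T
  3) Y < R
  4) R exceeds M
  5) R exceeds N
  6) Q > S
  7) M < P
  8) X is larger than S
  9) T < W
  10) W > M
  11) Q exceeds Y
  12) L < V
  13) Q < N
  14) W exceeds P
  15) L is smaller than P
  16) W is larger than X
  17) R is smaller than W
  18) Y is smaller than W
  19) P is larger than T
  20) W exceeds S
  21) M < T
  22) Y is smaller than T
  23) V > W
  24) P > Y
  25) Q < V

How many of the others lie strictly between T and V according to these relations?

The relations place T below V. An element lies strictly between them when it is forced above T and also forced below V.
Above T: {Q, N, P, R, W}. Below V: {Y, M, L, S, Q, N, P, R, X, W}.
Intersection: {Q, N, P, R, W} — 5.

5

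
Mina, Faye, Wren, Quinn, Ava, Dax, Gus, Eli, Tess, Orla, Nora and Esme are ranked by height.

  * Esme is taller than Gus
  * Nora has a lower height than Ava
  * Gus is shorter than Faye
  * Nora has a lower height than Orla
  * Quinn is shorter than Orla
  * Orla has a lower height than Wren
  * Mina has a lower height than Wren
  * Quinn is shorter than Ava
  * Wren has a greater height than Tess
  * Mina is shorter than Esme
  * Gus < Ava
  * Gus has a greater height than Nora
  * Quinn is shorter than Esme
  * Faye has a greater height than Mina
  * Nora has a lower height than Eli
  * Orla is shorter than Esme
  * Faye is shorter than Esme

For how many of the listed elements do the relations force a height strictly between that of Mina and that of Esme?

1

The relations place Mina below Esme. An element lies strictly between them when it is forced above Mina and also forced below Esme.
Above Mina: {Faye, Wren}. Below Esme: {Nora, Gus, Quinn, Orla, Faye}.
Intersection: {Faye} — 1.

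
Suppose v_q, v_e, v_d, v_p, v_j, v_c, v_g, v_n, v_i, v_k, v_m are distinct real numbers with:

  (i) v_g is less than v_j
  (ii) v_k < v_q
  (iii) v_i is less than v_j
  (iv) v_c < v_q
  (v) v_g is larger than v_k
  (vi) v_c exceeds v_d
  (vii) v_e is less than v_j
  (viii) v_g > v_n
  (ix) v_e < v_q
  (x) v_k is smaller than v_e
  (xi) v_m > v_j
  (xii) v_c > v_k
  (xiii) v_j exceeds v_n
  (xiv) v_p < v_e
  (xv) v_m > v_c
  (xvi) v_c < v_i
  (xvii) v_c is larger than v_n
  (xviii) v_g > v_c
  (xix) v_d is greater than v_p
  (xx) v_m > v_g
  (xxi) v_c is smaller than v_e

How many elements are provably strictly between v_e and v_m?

Chaining upward from v_e reaches: v_j, v_q.
Chaining downward from v_m reaches: v_n, v_p, v_k, v_d, v_c, v_g, v_i, v_j.
Strictly between v_e and v_m are those in both lists: v_j — 1 element.

1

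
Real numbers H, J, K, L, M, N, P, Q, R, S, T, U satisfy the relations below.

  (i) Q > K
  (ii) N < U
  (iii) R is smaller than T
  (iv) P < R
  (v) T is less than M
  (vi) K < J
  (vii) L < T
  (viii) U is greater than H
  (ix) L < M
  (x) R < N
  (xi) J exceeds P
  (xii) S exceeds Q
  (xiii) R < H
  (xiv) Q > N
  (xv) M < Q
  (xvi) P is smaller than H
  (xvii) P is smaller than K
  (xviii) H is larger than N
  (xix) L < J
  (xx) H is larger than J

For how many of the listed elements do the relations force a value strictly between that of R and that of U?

Chaining upward from R reaches: N, T, M, Q, H, S.
Chaining downward from U reaches: P, N, L, K, J, H.
Strictly between R and U are those in both lists: N, H — 2 elements.

2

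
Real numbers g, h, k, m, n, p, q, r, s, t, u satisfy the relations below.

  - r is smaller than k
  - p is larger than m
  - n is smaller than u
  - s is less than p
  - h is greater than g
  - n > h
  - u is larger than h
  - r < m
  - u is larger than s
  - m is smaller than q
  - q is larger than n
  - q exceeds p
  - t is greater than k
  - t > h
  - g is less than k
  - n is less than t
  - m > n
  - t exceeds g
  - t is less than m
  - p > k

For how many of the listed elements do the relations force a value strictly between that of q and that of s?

1

Chaining upward from s reaches: u, p.
Chaining downward from q reaches: g, r, h, n, k, t, m, p.
Strictly between s and q are those in both lists: p — 1 element.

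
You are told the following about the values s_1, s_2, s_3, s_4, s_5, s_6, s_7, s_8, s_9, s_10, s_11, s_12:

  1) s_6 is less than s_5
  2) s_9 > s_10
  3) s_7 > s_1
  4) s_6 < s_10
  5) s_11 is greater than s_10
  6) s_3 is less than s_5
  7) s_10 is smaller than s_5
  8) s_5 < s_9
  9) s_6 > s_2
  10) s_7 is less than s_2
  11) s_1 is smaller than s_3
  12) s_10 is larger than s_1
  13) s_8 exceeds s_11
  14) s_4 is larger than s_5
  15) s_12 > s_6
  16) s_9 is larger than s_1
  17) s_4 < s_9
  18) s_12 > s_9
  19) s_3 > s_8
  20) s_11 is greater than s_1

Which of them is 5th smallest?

s_10

The consecutive relations fix a unique order: s_1 < s_7 < s_2 < s_6 < s_10 < s_11 < s_8 < s_3 < s_5 < s_4 < s_9 < s_12.
Counting 5 from the smallest end gives s_10.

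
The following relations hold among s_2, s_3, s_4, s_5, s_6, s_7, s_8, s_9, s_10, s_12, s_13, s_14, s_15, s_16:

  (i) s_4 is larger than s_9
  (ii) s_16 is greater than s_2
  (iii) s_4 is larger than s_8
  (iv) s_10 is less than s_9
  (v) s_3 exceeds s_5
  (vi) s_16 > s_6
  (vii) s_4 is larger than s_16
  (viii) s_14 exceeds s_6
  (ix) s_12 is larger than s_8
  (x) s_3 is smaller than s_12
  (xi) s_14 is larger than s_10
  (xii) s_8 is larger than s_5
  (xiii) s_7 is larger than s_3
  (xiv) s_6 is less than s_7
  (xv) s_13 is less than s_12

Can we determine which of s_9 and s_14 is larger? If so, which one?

Following every chain through s_14: below s_14 we get s_6, s_10.
s_9 is not reached, and no chain runs the other way from s_9 to s_14.
So the given relations leave the order of s_14 and s_9 undetermined.

undetermined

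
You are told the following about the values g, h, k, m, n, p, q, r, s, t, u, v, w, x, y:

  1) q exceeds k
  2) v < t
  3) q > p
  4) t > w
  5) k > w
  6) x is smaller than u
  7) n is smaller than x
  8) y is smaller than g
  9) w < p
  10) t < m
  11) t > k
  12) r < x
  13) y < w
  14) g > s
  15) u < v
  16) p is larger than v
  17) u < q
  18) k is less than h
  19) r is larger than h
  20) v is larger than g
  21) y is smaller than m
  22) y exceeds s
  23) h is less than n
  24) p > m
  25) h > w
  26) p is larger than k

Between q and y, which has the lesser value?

Link the given pairs in sequence: y < w; w < h; h < n; n < x; x < u; u < v; v < t; t < m; m < p; p < q.
Chaining these gives y < w < h < n < x < u < v < t < m < p < q.
So y < q; y is the smaller of the two.

y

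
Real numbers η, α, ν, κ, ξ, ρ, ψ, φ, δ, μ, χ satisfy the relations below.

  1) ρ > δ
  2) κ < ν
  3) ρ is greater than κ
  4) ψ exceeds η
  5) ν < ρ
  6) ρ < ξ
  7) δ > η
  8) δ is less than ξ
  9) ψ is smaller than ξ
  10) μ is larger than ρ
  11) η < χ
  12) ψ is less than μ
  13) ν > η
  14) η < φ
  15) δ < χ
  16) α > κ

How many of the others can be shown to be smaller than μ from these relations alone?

6

Directly below μ: ψ, ρ.
One step further: η, κ, ν, δ (6 so far).
No other element is forced below μ by the given relations, so the count is 6.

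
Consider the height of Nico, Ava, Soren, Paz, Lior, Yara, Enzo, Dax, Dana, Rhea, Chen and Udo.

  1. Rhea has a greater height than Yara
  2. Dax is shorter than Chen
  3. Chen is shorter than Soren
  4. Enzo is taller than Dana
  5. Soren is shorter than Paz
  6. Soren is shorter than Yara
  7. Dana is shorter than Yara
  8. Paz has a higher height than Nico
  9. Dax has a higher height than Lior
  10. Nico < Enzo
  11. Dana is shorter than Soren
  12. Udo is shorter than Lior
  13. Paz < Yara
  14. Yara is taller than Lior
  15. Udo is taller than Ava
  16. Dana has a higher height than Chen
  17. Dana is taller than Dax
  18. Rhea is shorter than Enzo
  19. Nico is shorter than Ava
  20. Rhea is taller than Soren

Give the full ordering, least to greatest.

Nico < Ava < Udo < Lior < Dax < Chen < Dana < Soren < Paz < Yara < Rhea < Enzo

The consecutive links are each given: Nico < Ava; Ava < Udo; Udo < Lior; Lior < Dax; Dax < Chen; Chen < Dana; Dana < Soren; Soren < Paz; Paz < Yara; Yara < Rhea; Rhea < Enzo.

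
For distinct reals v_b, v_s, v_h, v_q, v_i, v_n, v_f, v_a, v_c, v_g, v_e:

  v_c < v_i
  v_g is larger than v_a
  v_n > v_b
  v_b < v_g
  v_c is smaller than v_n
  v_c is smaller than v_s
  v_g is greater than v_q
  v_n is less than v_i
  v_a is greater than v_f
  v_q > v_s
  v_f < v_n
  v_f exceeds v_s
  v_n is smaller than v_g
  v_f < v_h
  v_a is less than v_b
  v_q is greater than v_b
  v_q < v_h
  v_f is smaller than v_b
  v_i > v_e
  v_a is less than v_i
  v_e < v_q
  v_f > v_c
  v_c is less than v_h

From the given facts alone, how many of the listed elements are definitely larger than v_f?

Directly above v_f: v_a, v_b, v_h, v_n.
One step further: v_q, v_g, v_i (7 so far).
Nothing else is reachable above v_f; 7 in all.

7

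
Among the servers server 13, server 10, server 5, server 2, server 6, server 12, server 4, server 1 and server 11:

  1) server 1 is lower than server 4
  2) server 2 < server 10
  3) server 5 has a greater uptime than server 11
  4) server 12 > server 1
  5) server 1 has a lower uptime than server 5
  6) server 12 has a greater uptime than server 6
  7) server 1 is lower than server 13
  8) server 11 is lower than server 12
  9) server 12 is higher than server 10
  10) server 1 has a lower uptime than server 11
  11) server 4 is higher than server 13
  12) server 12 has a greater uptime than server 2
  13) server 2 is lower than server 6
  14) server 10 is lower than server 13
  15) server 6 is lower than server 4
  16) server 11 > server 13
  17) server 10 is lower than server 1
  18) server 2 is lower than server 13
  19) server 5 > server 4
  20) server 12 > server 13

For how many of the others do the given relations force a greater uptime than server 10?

Directly above server 10: server 1, server 13, server 12.
One step further: server 4, server 11, server 5 (6 so far).
Nothing else is reachable above server 10; 6 in all.

6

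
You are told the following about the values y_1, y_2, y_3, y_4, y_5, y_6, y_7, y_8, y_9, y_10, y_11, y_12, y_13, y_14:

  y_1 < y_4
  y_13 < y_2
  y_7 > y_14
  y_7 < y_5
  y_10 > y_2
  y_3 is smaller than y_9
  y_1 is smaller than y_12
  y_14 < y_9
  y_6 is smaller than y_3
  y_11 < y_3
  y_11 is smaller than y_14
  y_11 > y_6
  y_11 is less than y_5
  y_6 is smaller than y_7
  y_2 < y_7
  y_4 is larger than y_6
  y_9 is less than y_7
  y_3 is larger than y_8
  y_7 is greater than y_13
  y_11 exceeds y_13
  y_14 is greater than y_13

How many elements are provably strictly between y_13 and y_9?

3

The relations place y_13 below y_9. An element lies strictly between them when it is forced above y_13 and also forced below y_9.
Above y_13: {y_11, y_14, y_3, y_2, y_7, y_5, y_10}. Below y_9: {y_6, y_11, y_14, y_8, y_3}.
Intersection: {y_11, y_14, y_3} — 3.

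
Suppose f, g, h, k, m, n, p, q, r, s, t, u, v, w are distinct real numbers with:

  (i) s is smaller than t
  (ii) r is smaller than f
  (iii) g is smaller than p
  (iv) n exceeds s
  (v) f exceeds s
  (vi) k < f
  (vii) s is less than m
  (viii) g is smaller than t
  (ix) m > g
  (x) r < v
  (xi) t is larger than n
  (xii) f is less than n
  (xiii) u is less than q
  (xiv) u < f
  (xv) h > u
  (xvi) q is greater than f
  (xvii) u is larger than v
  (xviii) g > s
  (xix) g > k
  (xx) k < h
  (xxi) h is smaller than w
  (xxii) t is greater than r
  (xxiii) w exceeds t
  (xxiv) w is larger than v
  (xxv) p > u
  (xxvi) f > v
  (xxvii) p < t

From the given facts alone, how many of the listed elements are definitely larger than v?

8

From v the given relations immediately reach u, f, w.
From those, n, p, h, q — 7 in total.
From those, t — 8 in total.
No other element is forced above v by the given relations, so the count is 8.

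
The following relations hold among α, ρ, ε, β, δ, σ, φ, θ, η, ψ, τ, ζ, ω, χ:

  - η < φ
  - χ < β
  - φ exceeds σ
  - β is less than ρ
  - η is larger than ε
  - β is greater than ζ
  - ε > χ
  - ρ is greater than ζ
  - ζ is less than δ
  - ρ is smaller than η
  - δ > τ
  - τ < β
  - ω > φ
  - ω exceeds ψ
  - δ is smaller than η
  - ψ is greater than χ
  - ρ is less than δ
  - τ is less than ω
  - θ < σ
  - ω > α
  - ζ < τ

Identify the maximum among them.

ω

Chaining downward from ω: directly below it, τ, α, ψ, φ; then ζ, χ, η, σ; then θ, ε, ρ, δ; then β.
That covers every other element, and nothing is given above ω, so ω is the maximum.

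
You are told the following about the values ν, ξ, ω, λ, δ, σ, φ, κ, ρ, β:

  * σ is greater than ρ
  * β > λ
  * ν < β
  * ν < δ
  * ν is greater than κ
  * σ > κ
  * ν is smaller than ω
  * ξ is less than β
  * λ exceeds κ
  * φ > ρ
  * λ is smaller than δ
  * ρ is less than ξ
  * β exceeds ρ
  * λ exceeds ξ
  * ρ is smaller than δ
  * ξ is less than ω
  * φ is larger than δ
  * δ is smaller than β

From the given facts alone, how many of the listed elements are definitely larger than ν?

4

From ν the given relations immediately reach ω, δ, β.
From those, φ — 4 in total.
Nothing else is reachable above ν; 4 in all.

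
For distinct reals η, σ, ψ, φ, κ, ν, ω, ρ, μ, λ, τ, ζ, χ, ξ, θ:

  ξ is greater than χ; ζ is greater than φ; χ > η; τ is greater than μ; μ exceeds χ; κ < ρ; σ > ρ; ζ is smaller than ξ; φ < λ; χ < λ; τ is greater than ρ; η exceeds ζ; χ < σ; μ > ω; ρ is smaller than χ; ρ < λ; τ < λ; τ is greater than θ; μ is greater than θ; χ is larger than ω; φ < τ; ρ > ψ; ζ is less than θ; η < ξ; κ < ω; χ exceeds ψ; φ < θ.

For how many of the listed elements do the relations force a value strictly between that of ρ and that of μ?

1

The relations place ρ below μ. An element lies strictly between them when it is forced above ρ and also forced below μ.
Above ρ: {χ, τ, σ, λ, ξ}. Below μ: {κ, φ, ψ, ζ, ω, η, θ, χ}.
Intersection: {χ} — 1.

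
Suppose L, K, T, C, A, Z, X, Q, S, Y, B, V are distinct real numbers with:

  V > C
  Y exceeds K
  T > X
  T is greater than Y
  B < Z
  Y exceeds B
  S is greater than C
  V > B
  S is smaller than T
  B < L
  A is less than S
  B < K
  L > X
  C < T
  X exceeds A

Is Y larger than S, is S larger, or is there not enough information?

Following every chain through Y: above Y we get T; below Y we get B, K.
S is not reached, and no chain runs the other way from S to Y.
So the given relations leave the order of Y and S undetermined.

undetermined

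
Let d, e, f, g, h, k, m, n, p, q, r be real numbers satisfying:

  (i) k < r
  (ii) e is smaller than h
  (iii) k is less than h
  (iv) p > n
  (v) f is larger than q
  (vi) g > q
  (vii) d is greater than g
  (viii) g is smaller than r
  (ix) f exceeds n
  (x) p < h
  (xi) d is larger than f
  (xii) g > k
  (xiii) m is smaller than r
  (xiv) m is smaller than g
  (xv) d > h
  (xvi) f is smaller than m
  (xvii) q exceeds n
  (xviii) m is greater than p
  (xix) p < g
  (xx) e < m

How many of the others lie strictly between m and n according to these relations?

Chaining upward from n reaches: q, p, f, g, r, h, d.
Chaining downward from m reaches: q, p, e, f.
Strictly between n and m are those in both lists: q, p, f — 3 elements.

3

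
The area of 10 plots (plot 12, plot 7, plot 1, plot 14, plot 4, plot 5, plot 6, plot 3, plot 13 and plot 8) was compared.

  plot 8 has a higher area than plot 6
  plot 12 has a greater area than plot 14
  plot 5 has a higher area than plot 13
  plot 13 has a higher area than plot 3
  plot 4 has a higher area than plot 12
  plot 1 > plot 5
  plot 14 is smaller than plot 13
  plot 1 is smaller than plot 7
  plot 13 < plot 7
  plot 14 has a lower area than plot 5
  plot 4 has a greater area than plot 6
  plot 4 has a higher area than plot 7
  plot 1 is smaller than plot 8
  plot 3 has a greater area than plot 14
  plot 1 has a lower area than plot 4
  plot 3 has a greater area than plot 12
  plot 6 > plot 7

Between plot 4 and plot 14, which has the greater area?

plot 4

plot 14 < plot 12 and plot 12 < plot 3 give plot 14 < plot 3.
Then plot 3 < plot 13 extends the chain to plot 13.
Then plot 13 < plot 5 extends the chain to plot 5.
Then plot 5 < plot 1 extends the chain to plot 1.
Then plot 1 < plot 7 extends the chain to plot 7.
With plot 7 < plot 6: plot 14 < plot 12 < plot 3 < plot 13 < plot 5 < plot 1 < plot 7 < plot 6.
Then plot 6 < plot 4 extends the chain to plot 4.
So plot 14 < plot 4; plot 4 is the larger of the two.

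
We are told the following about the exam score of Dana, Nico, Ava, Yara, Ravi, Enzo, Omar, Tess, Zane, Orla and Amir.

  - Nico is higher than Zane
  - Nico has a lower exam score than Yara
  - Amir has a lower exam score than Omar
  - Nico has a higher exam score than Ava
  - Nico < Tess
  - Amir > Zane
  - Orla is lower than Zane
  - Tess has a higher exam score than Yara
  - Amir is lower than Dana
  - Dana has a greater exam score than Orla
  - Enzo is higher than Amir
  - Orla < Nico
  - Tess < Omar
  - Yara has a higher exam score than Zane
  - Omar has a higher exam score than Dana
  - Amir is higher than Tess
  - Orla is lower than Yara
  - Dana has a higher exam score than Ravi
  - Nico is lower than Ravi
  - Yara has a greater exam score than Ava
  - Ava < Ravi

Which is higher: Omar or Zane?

Link the given pairs in sequence: Zane < Nico; Nico < Yara; Yara < Tess; Tess < Amir; Amir < Dana; Dana < Omar.
Chaining these gives Zane < Nico < Yara < Tess < Amir < Dana < Omar.
So Zane < Omar; Omar is the higher of the two.

Omar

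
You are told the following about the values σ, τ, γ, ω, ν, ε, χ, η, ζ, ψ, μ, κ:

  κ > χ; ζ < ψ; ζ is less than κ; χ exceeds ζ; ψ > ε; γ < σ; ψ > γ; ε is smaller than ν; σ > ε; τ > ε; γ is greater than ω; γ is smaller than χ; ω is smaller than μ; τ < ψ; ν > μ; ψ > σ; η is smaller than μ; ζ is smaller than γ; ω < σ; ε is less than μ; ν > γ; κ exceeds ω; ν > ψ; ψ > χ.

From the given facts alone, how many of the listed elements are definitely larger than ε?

5

Directly above ε: μ, σ, τ, ψ, ν.
Nothing else is reachable above ε; 5 in all.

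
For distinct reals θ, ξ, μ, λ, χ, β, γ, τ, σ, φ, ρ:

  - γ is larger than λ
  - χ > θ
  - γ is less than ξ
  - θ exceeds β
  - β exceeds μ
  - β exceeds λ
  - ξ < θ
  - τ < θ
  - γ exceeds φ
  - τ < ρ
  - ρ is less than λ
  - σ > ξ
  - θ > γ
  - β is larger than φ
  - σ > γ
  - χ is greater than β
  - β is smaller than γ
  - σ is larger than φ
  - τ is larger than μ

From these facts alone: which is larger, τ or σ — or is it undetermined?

τ < ρ and ρ < λ give τ < λ.
With λ < β: τ < ρ < λ < β.
Then β < γ extends the chain to γ.
With γ < ξ: τ < ρ < λ < β < γ < ξ.
Then ξ < σ extends the chain to σ.
So σ is larger.

σ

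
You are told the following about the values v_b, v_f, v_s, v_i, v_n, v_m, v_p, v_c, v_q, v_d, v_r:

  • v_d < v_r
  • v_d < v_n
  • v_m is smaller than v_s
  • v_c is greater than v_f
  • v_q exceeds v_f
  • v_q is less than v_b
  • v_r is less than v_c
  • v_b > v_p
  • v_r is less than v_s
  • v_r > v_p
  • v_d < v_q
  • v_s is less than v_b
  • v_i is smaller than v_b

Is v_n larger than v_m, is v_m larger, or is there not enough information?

Following every chain through v_m: above v_m we get v_s, v_b.
v_n is not reached, and no chain runs the other way from v_n to v_m.
So the given relations leave the order of v_m and v_n undetermined.

undetermined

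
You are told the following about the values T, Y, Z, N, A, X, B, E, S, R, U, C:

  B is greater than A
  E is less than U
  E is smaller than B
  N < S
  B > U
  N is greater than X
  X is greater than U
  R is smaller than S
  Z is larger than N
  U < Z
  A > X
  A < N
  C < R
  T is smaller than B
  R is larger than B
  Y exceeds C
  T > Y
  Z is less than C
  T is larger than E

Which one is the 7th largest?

Piecing the relations together gives one ordering: E < U < X < A < N < Z < C < Y < T < B < R < S.
Counting 7 from the largest end gives Z.

Z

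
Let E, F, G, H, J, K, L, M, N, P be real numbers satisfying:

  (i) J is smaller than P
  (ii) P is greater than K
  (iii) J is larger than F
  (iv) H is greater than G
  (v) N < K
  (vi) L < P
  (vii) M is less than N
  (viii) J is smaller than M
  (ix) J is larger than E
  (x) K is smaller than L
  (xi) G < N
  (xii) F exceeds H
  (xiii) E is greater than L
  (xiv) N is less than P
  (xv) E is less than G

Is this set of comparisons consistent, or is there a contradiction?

inconsistent

We have L < E stated directly, yet also E < G < H < F < J < M < N < K < L by chaining the others — so E < L. Contradiction.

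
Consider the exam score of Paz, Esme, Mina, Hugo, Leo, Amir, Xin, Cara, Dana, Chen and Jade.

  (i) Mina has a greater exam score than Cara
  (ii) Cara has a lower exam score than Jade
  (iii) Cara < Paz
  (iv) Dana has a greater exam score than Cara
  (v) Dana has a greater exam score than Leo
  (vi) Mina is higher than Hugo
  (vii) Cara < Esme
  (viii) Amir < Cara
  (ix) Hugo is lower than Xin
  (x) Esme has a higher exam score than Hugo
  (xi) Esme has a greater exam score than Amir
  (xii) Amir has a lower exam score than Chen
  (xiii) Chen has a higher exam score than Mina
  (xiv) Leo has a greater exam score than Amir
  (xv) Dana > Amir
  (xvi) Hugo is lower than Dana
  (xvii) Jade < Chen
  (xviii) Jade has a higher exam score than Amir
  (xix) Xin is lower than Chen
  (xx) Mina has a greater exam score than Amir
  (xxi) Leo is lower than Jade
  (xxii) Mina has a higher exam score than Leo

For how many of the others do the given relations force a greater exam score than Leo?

4

The elements the relations force above Leo are Jade, Mina, Chen, Dana — no chain reaches any other.
That is 4.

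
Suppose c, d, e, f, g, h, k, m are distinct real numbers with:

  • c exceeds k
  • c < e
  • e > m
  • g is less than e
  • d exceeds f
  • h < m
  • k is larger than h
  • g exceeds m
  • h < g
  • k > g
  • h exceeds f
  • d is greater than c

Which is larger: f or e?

e

f < h and h < m give f < m.
With m < g: f < h < m < g.
With g < k: f < h < m < g < k.
Then k < c extends the chain to c.
Then c < e extends the chain to e.
So f < e; e is the larger of the two.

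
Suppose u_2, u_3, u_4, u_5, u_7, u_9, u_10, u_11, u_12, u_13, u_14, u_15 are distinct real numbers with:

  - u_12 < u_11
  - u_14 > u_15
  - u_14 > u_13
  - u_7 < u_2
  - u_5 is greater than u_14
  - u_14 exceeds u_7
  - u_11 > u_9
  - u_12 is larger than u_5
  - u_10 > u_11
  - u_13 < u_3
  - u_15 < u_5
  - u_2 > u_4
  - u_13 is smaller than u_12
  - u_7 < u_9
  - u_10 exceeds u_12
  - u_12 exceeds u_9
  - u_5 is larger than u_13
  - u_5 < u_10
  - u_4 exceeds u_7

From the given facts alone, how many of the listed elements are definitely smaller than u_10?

8

Directly below u_10: u_5, u_12, u_11.
One step further: u_13, u_15, u_14, u_9 (7 so far).
One step further: u_7 (8 so far).
Nothing else is reachable below u_10; 8 in all.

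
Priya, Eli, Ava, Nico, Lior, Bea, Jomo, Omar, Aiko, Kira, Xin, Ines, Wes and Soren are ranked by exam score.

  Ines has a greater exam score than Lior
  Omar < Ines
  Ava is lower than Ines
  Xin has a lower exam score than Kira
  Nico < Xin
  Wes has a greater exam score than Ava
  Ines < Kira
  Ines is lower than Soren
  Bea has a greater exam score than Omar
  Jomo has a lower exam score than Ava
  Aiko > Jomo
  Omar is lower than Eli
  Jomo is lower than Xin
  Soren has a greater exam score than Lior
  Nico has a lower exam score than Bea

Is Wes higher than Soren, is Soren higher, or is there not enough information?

undetermined

Following every chain through Wes: below Wes we get Jomo, Ava.
Soren is not reached, and no chain runs the other way from Soren to Wes.
So the given relations leave the order of Wes and Soren undetermined.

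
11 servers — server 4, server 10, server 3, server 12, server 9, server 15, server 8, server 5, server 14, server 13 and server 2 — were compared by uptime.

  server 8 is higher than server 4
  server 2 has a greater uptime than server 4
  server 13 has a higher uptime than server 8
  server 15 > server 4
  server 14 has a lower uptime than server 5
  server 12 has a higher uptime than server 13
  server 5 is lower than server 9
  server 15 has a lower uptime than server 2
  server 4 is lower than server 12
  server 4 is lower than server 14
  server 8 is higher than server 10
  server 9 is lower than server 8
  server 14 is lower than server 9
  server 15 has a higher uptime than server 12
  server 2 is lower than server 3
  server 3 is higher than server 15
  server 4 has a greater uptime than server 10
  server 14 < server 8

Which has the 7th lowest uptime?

The consecutive relations fix a unique order: server 10 < server 4 < server 14 < server 5 < server 9 < server 8 < server 13 < server 12 < server 15 < server 2 < server 3.
Counting 7 from the smallest end gives server 13.

server 13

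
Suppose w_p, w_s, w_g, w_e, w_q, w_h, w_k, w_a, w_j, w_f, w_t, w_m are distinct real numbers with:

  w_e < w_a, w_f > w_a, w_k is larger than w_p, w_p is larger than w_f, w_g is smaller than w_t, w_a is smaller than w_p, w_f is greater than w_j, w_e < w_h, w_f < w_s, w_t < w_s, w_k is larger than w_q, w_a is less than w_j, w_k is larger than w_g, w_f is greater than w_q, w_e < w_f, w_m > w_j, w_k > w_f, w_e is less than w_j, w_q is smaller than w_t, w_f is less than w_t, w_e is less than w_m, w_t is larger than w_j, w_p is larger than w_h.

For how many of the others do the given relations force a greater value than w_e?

From w_e the given relations immediately reach w_a, w_j, w_f, w_h, w_m.
From those, w_p, w_t, w_k, w_s — 9 in total.
No other element is forced above w_e by the given relations, so the count is 9.

9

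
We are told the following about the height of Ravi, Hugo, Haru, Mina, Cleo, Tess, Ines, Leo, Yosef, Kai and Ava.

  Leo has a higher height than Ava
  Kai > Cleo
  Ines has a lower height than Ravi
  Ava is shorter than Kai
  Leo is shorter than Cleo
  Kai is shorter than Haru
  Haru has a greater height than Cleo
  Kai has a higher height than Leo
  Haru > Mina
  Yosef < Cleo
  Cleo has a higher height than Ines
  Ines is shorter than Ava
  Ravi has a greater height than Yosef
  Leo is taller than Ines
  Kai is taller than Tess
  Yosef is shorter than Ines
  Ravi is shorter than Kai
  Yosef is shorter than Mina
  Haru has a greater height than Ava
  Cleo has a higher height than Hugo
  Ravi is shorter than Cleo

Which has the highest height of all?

Chaining downward from Haru: directly below it, Mina, Ava, Cleo, Kai; then Yosef, Ines, Ravi, Hugo, Leo, Tess.
That covers every other element, and nothing is given above Haru, so Haru is the highest height.

Haru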